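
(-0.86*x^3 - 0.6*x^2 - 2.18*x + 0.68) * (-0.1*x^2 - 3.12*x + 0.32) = 0.086*x^5 + 2.7432*x^4 + 1.8148*x^3 + 6.5416*x^2 - 2.8192*x + 0.2176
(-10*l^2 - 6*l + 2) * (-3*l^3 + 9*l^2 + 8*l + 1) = 30*l^5 - 72*l^4 - 140*l^3 - 40*l^2 + 10*l + 2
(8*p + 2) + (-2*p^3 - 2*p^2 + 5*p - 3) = -2*p^3 - 2*p^2 + 13*p - 1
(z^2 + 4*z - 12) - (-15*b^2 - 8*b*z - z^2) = 15*b^2 + 8*b*z + 2*z^2 + 4*z - 12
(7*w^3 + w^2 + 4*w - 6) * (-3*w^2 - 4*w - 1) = -21*w^5 - 31*w^4 - 23*w^3 + w^2 + 20*w + 6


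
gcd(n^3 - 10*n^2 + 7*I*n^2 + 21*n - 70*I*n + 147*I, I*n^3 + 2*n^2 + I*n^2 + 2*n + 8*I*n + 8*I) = 1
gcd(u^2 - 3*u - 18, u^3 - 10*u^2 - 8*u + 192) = u - 6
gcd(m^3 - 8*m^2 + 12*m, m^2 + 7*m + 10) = 1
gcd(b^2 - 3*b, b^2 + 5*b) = b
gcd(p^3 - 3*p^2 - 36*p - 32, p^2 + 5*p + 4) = p^2 + 5*p + 4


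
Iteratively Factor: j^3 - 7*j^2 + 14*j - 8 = (j - 4)*(j^2 - 3*j + 2) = (j - 4)*(j - 2)*(j - 1)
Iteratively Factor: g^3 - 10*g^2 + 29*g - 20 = (g - 4)*(g^2 - 6*g + 5) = (g - 5)*(g - 4)*(g - 1)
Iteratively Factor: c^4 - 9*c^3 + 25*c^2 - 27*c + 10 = (c - 1)*(c^3 - 8*c^2 + 17*c - 10) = (c - 1)^2*(c^2 - 7*c + 10) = (c - 5)*(c - 1)^2*(c - 2)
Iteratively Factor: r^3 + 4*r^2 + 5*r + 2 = (r + 1)*(r^2 + 3*r + 2) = (r + 1)^2*(r + 2)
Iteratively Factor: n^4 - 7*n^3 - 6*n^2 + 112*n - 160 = (n - 2)*(n^3 - 5*n^2 - 16*n + 80) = (n - 5)*(n - 2)*(n^2 - 16) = (n - 5)*(n - 2)*(n + 4)*(n - 4)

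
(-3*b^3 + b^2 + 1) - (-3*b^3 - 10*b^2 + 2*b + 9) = 11*b^2 - 2*b - 8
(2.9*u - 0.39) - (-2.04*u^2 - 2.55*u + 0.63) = 2.04*u^2 + 5.45*u - 1.02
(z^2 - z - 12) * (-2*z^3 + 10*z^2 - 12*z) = -2*z^5 + 12*z^4 + 2*z^3 - 108*z^2 + 144*z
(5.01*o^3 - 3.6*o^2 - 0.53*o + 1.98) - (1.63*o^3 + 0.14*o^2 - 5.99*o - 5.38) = 3.38*o^3 - 3.74*o^2 + 5.46*o + 7.36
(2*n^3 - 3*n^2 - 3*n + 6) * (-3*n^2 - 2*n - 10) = -6*n^5 + 5*n^4 - 5*n^3 + 18*n^2 + 18*n - 60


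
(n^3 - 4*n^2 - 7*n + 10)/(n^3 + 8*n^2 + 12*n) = (n^2 - 6*n + 5)/(n*(n + 6))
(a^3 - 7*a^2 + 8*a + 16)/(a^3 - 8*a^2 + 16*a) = (a + 1)/a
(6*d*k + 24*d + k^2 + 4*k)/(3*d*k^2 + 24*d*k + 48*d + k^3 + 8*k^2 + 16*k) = (6*d + k)/(3*d*k + 12*d + k^2 + 4*k)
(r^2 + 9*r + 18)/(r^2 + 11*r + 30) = (r + 3)/(r + 5)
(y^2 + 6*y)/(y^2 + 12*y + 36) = y/(y + 6)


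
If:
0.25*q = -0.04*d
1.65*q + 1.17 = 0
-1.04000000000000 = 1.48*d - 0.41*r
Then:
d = 4.43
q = -0.71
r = 18.53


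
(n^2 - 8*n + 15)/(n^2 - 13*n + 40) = (n - 3)/(n - 8)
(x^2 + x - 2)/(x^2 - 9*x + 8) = (x + 2)/(x - 8)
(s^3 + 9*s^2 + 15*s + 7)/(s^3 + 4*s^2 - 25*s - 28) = (s + 1)/(s - 4)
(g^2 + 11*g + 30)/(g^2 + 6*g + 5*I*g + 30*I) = (g + 5)/(g + 5*I)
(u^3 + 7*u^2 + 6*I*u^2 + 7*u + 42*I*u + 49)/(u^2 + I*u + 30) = (u^3 + u^2*(7 + 6*I) + u*(7 + 42*I) + 49)/(u^2 + I*u + 30)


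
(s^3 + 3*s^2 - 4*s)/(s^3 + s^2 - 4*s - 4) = s*(s^2 + 3*s - 4)/(s^3 + s^2 - 4*s - 4)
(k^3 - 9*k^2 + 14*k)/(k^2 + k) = (k^2 - 9*k + 14)/(k + 1)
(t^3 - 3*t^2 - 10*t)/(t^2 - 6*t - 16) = t*(t - 5)/(t - 8)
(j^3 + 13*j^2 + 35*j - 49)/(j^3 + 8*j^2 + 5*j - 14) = (j + 7)/(j + 2)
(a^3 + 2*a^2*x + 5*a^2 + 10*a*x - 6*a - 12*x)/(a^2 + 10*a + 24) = (a^2 + 2*a*x - a - 2*x)/(a + 4)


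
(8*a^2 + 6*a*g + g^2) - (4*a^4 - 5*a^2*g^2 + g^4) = -4*a^4 + 5*a^2*g^2 + 8*a^2 + 6*a*g - g^4 + g^2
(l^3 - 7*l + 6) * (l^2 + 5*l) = l^5 + 5*l^4 - 7*l^3 - 29*l^2 + 30*l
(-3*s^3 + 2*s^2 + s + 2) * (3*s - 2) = -9*s^4 + 12*s^3 - s^2 + 4*s - 4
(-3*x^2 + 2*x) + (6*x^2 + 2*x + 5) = 3*x^2 + 4*x + 5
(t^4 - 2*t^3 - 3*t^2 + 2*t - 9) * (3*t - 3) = 3*t^5 - 9*t^4 - 3*t^3 + 15*t^2 - 33*t + 27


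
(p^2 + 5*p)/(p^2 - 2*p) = (p + 5)/(p - 2)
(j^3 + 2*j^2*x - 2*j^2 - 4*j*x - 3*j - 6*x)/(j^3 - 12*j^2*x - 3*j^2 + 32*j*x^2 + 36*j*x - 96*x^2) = (j^2 + 2*j*x + j + 2*x)/(j^2 - 12*j*x + 32*x^2)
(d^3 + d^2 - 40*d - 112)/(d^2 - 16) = (d^2 - 3*d - 28)/(d - 4)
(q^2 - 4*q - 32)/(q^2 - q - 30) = (-q^2 + 4*q + 32)/(-q^2 + q + 30)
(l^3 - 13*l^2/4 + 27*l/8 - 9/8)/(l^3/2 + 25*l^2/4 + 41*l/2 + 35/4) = (8*l^3 - 26*l^2 + 27*l - 9)/(2*(2*l^3 + 25*l^2 + 82*l + 35))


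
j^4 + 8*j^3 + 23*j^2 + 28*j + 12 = (j + 1)*(j + 2)^2*(j + 3)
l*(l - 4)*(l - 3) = l^3 - 7*l^2 + 12*l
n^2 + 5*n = n*(n + 5)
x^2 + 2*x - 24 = (x - 4)*(x + 6)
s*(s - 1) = s^2 - s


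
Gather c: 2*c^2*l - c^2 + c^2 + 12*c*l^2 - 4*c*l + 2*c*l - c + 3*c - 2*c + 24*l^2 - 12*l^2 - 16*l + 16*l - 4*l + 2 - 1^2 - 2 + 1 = 2*c^2*l + c*(12*l^2 - 2*l) + 12*l^2 - 4*l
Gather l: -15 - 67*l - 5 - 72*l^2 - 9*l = -72*l^2 - 76*l - 20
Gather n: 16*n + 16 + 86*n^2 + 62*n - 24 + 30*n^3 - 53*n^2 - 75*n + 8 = 30*n^3 + 33*n^2 + 3*n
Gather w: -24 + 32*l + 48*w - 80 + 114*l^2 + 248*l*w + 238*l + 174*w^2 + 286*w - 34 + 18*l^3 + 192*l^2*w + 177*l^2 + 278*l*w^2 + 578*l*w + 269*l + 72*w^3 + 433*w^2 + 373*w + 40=18*l^3 + 291*l^2 + 539*l + 72*w^3 + w^2*(278*l + 607) + w*(192*l^2 + 826*l + 707) - 98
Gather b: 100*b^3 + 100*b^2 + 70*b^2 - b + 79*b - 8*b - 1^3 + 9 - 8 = 100*b^3 + 170*b^2 + 70*b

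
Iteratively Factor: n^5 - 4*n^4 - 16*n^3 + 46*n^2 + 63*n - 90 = (n - 3)*(n^4 - n^3 - 19*n^2 - 11*n + 30) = (n - 3)*(n + 3)*(n^3 - 4*n^2 - 7*n + 10) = (n - 5)*(n - 3)*(n + 3)*(n^2 + n - 2) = (n - 5)*(n - 3)*(n - 1)*(n + 3)*(n + 2)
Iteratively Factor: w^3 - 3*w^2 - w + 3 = (w - 1)*(w^2 - 2*w - 3) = (w - 3)*(w - 1)*(w + 1)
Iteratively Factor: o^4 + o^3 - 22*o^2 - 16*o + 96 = (o - 4)*(o^3 + 5*o^2 - 2*o - 24) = (o - 4)*(o + 3)*(o^2 + 2*o - 8) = (o - 4)*(o + 3)*(o + 4)*(o - 2)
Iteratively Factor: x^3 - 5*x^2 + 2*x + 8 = (x - 4)*(x^2 - x - 2) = (x - 4)*(x + 1)*(x - 2)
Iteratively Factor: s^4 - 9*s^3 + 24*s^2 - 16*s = (s - 1)*(s^3 - 8*s^2 + 16*s) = (s - 4)*(s - 1)*(s^2 - 4*s) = (s - 4)^2*(s - 1)*(s)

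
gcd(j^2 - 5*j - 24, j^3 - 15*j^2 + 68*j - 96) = j - 8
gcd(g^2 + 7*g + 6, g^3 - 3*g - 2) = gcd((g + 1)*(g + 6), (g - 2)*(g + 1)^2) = g + 1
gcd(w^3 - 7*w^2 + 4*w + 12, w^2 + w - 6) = w - 2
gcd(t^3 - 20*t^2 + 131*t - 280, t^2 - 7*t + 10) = t - 5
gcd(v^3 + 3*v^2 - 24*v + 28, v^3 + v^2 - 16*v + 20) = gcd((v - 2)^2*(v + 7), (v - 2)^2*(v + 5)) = v^2 - 4*v + 4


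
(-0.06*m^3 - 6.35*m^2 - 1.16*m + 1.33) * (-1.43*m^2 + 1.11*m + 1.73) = 0.0858*m^5 + 9.0139*m^4 - 5.4935*m^3 - 14.175*m^2 - 0.5305*m + 2.3009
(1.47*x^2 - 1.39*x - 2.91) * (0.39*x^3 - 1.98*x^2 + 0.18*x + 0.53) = 0.5733*x^5 - 3.4527*x^4 + 1.8819*x^3 + 6.2907*x^2 - 1.2605*x - 1.5423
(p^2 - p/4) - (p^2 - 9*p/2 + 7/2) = 17*p/4 - 7/2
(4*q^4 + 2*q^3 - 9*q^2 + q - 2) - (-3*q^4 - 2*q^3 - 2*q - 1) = 7*q^4 + 4*q^3 - 9*q^2 + 3*q - 1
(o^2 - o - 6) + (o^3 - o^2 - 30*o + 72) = o^3 - 31*o + 66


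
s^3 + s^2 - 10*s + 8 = (s - 2)*(s - 1)*(s + 4)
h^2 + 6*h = h*(h + 6)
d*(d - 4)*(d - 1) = d^3 - 5*d^2 + 4*d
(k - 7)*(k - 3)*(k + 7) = k^3 - 3*k^2 - 49*k + 147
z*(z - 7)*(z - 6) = z^3 - 13*z^2 + 42*z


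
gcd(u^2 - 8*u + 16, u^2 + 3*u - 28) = u - 4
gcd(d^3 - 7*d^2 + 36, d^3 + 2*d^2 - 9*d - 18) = d^2 - d - 6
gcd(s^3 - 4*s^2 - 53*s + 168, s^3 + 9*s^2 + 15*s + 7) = s + 7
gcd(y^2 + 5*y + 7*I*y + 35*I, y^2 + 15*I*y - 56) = y + 7*I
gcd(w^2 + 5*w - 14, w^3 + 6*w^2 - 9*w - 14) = w^2 + 5*w - 14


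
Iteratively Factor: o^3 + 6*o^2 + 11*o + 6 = (o + 2)*(o^2 + 4*o + 3) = (o + 1)*(o + 2)*(o + 3)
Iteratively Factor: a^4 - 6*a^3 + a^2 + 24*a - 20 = (a + 2)*(a^3 - 8*a^2 + 17*a - 10) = (a - 1)*(a + 2)*(a^2 - 7*a + 10) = (a - 5)*(a - 1)*(a + 2)*(a - 2)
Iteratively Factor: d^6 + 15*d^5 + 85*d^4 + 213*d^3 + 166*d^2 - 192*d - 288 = (d + 2)*(d^5 + 13*d^4 + 59*d^3 + 95*d^2 - 24*d - 144) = (d + 2)*(d + 4)*(d^4 + 9*d^3 + 23*d^2 + 3*d - 36) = (d - 1)*(d + 2)*(d + 4)*(d^3 + 10*d^2 + 33*d + 36) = (d - 1)*(d + 2)*(d + 4)^2*(d^2 + 6*d + 9) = (d - 1)*(d + 2)*(d + 3)*(d + 4)^2*(d + 3)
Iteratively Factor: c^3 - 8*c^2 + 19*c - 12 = (c - 3)*(c^2 - 5*c + 4) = (c - 4)*(c - 3)*(c - 1)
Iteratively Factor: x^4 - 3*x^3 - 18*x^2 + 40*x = (x - 2)*(x^3 - x^2 - 20*x) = (x - 5)*(x - 2)*(x^2 + 4*x) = (x - 5)*(x - 2)*(x + 4)*(x)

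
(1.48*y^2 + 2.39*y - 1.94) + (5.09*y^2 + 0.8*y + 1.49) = 6.57*y^2 + 3.19*y - 0.45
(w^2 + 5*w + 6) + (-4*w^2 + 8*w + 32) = -3*w^2 + 13*w + 38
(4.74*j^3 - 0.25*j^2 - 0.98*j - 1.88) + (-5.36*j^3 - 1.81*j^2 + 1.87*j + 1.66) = -0.62*j^3 - 2.06*j^2 + 0.89*j - 0.22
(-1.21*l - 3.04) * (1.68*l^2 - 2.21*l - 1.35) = -2.0328*l^3 - 2.4331*l^2 + 8.3519*l + 4.104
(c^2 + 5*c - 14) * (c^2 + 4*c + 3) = c^4 + 9*c^3 + 9*c^2 - 41*c - 42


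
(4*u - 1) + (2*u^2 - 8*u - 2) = 2*u^2 - 4*u - 3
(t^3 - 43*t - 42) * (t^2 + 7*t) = t^5 + 7*t^4 - 43*t^3 - 343*t^2 - 294*t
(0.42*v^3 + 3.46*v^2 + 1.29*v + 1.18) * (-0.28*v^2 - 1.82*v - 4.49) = -0.1176*v^5 - 1.7332*v^4 - 8.5442*v^3 - 18.2136*v^2 - 7.9397*v - 5.2982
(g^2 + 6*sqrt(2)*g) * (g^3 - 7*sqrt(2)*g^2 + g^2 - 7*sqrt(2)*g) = g^5 - sqrt(2)*g^4 + g^4 - 84*g^3 - sqrt(2)*g^3 - 84*g^2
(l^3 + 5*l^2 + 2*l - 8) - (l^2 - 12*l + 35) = l^3 + 4*l^2 + 14*l - 43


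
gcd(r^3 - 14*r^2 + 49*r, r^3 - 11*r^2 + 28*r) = r^2 - 7*r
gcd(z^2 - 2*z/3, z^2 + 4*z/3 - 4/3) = z - 2/3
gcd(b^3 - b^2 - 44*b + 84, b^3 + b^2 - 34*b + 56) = b^2 + 5*b - 14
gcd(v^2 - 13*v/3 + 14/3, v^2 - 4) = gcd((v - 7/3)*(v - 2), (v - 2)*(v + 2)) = v - 2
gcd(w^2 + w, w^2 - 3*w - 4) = w + 1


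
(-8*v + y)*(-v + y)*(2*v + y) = 16*v^3 - 10*v^2*y - 7*v*y^2 + y^3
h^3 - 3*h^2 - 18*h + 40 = (h - 5)*(h - 2)*(h + 4)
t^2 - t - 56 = (t - 8)*(t + 7)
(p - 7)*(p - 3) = p^2 - 10*p + 21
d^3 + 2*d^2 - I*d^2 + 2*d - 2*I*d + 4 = (d + 2)*(d - 2*I)*(d + I)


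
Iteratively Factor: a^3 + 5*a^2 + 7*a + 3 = (a + 1)*(a^2 + 4*a + 3) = (a + 1)*(a + 3)*(a + 1)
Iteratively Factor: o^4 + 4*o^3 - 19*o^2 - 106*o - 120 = (o + 2)*(o^3 + 2*o^2 - 23*o - 60) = (o + 2)*(o + 4)*(o^2 - 2*o - 15) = (o + 2)*(o + 3)*(o + 4)*(o - 5)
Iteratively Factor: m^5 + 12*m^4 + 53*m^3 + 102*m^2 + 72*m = (m + 2)*(m^4 + 10*m^3 + 33*m^2 + 36*m) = (m + 2)*(m + 4)*(m^3 + 6*m^2 + 9*m) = (m + 2)*(m + 3)*(m + 4)*(m^2 + 3*m) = (m + 2)*(m + 3)^2*(m + 4)*(m)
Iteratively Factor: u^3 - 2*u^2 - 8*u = (u + 2)*(u^2 - 4*u) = u*(u + 2)*(u - 4)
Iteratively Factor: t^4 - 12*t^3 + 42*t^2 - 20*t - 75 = (t - 5)*(t^3 - 7*t^2 + 7*t + 15) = (t - 5)^2*(t^2 - 2*t - 3) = (t - 5)^2*(t + 1)*(t - 3)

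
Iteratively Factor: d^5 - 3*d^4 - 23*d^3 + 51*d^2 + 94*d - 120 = (d + 2)*(d^4 - 5*d^3 - 13*d^2 + 77*d - 60) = (d - 1)*(d + 2)*(d^3 - 4*d^2 - 17*d + 60) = (d - 1)*(d + 2)*(d + 4)*(d^2 - 8*d + 15) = (d - 5)*(d - 1)*(d + 2)*(d + 4)*(d - 3)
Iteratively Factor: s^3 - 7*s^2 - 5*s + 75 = (s + 3)*(s^2 - 10*s + 25) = (s - 5)*(s + 3)*(s - 5)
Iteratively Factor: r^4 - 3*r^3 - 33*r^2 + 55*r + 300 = (r + 4)*(r^3 - 7*r^2 - 5*r + 75) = (r - 5)*(r + 4)*(r^2 - 2*r - 15) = (r - 5)^2*(r + 4)*(r + 3)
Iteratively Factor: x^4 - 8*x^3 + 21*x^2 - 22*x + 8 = (x - 2)*(x^3 - 6*x^2 + 9*x - 4) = (x - 4)*(x - 2)*(x^2 - 2*x + 1) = (x - 4)*(x - 2)*(x - 1)*(x - 1)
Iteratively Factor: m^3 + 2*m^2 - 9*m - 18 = (m + 2)*(m^2 - 9) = (m + 2)*(m + 3)*(m - 3)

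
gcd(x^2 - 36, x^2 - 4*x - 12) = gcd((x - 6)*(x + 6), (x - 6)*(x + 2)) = x - 6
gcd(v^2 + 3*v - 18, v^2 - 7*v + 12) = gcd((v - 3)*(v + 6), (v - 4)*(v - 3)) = v - 3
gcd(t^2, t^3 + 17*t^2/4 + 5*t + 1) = 1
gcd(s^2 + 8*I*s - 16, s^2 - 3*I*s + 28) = s + 4*I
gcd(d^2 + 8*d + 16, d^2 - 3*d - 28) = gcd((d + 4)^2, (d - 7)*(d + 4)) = d + 4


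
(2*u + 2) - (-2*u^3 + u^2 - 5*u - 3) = 2*u^3 - u^2 + 7*u + 5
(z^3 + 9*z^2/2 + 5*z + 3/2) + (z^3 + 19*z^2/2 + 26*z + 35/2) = 2*z^3 + 14*z^2 + 31*z + 19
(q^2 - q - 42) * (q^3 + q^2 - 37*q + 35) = q^5 - 80*q^3 + 30*q^2 + 1519*q - 1470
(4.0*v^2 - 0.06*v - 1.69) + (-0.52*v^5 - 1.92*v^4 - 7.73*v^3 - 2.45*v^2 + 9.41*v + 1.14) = -0.52*v^5 - 1.92*v^4 - 7.73*v^3 + 1.55*v^2 + 9.35*v - 0.55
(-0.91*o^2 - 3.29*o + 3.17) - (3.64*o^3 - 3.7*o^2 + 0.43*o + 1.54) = -3.64*o^3 + 2.79*o^2 - 3.72*o + 1.63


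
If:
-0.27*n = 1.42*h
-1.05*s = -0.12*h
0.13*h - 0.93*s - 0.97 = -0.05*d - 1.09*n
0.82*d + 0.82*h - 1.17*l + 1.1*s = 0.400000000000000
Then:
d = 999.053703703704*s + 19.4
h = 8.75*s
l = 707.26413421969*s + 13.2547008547009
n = -46.0185185185185*s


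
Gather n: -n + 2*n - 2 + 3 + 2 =n + 3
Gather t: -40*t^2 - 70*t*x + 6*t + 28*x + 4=-40*t^2 + t*(6 - 70*x) + 28*x + 4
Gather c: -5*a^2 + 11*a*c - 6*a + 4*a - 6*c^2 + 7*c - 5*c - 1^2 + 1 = -5*a^2 - 2*a - 6*c^2 + c*(11*a + 2)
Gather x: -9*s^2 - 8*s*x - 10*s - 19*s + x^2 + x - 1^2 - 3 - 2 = -9*s^2 - 29*s + x^2 + x*(1 - 8*s) - 6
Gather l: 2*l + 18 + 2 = 2*l + 20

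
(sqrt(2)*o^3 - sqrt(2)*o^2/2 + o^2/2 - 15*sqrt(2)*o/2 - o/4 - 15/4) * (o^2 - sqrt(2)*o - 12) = sqrt(2)*o^5 - 3*o^4/2 - sqrt(2)*o^4/2 - 20*sqrt(2)*o^3 + 3*o^3/4 + 21*o^2/4 + 25*sqrt(2)*o^2/4 + 3*o + 375*sqrt(2)*o/4 + 45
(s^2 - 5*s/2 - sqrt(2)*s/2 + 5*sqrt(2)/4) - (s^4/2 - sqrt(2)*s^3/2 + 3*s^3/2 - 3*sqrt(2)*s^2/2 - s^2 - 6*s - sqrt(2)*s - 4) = -s^4/2 - 3*s^3/2 + sqrt(2)*s^3/2 + 2*s^2 + 3*sqrt(2)*s^2/2 + sqrt(2)*s/2 + 7*s/2 + 5*sqrt(2)/4 + 4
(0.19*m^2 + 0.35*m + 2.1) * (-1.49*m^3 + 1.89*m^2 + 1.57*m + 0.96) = -0.2831*m^5 - 0.1624*m^4 - 2.1692*m^3 + 4.7009*m^2 + 3.633*m + 2.016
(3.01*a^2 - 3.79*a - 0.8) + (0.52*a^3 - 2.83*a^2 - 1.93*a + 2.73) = 0.52*a^3 + 0.18*a^2 - 5.72*a + 1.93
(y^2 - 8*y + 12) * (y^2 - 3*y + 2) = y^4 - 11*y^3 + 38*y^2 - 52*y + 24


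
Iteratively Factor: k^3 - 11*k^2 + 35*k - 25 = (k - 5)*(k^2 - 6*k + 5) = (k - 5)^2*(k - 1)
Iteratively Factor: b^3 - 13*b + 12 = (b + 4)*(b^2 - 4*b + 3) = (b - 3)*(b + 4)*(b - 1)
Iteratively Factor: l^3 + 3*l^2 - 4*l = (l)*(l^2 + 3*l - 4) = l*(l - 1)*(l + 4)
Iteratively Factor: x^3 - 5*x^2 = (x)*(x^2 - 5*x) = x*(x - 5)*(x)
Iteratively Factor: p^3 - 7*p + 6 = (p - 2)*(p^2 + 2*p - 3) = (p - 2)*(p - 1)*(p + 3)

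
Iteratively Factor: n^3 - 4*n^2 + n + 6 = (n + 1)*(n^2 - 5*n + 6) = (n - 2)*(n + 1)*(n - 3)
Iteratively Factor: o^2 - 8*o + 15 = (o - 5)*(o - 3)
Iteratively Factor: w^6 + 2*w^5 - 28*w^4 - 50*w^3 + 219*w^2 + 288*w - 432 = (w - 1)*(w^5 + 3*w^4 - 25*w^3 - 75*w^2 + 144*w + 432) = (w - 4)*(w - 1)*(w^4 + 7*w^3 + 3*w^2 - 63*w - 108) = (w - 4)*(w - 1)*(w + 4)*(w^3 + 3*w^2 - 9*w - 27) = (w - 4)*(w - 1)*(w + 3)*(w + 4)*(w^2 - 9) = (w - 4)*(w - 1)*(w + 3)^2*(w + 4)*(w - 3)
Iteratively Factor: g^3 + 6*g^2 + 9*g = (g + 3)*(g^2 + 3*g) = g*(g + 3)*(g + 3)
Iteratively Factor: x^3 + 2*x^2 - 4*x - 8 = (x + 2)*(x^2 - 4) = (x - 2)*(x + 2)*(x + 2)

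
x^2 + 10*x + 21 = (x + 3)*(x + 7)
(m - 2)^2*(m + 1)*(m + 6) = m^4 + 3*m^3 - 18*m^2 + 4*m + 24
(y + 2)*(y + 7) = y^2 + 9*y + 14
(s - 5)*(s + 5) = s^2 - 25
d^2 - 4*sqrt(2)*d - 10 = (d - 5*sqrt(2))*(d + sqrt(2))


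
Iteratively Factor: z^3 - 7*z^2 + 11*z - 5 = (z - 5)*(z^2 - 2*z + 1) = (z - 5)*(z - 1)*(z - 1)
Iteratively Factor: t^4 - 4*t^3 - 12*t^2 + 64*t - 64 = (t - 4)*(t^3 - 12*t + 16) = (t - 4)*(t - 2)*(t^2 + 2*t - 8) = (t - 4)*(t - 2)^2*(t + 4)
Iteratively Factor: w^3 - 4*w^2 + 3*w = (w - 1)*(w^2 - 3*w) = (w - 3)*(w - 1)*(w)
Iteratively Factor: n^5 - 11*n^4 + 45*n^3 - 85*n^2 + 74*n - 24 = (n - 1)*(n^4 - 10*n^3 + 35*n^2 - 50*n + 24) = (n - 4)*(n - 1)*(n^3 - 6*n^2 + 11*n - 6) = (n - 4)*(n - 3)*(n - 1)*(n^2 - 3*n + 2) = (n - 4)*(n - 3)*(n - 1)^2*(n - 2)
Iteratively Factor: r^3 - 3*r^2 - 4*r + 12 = (r + 2)*(r^2 - 5*r + 6) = (r - 2)*(r + 2)*(r - 3)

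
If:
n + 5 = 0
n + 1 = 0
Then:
No Solution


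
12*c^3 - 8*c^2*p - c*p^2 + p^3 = (-2*c + p)^2*(3*c + p)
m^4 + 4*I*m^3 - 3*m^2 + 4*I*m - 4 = (m - I)*(m + I)*(m + 2*I)^2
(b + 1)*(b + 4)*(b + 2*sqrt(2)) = b^3 + 2*sqrt(2)*b^2 + 5*b^2 + 4*b + 10*sqrt(2)*b + 8*sqrt(2)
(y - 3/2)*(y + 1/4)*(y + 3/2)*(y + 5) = y^4 + 21*y^3/4 - y^2 - 189*y/16 - 45/16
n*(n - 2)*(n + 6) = n^3 + 4*n^2 - 12*n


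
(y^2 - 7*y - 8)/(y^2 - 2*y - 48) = (y + 1)/(y + 6)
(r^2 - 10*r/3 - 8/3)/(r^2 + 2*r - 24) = (r + 2/3)/(r + 6)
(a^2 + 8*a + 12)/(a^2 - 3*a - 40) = (a^2 + 8*a + 12)/(a^2 - 3*a - 40)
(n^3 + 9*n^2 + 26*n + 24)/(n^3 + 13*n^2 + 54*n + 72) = (n + 2)/(n + 6)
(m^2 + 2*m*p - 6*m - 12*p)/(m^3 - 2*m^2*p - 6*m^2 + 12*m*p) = (-m - 2*p)/(m*(-m + 2*p))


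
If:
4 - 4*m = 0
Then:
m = 1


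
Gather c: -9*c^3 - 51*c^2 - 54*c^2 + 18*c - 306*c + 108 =-9*c^3 - 105*c^2 - 288*c + 108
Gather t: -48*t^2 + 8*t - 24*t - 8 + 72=-48*t^2 - 16*t + 64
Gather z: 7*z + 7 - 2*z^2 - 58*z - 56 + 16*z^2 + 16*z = 14*z^2 - 35*z - 49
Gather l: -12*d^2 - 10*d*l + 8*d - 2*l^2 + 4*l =-12*d^2 + 8*d - 2*l^2 + l*(4 - 10*d)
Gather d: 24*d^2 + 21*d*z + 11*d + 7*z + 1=24*d^2 + d*(21*z + 11) + 7*z + 1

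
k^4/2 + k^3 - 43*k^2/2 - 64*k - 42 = (k/2 + 1/2)*(k - 7)*(k + 2)*(k + 6)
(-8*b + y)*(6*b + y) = -48*b^2 - 2*b*y + y^2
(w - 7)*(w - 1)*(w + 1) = w^3 - 7*w^2 - w + 7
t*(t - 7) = t^2 - 7*t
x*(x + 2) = x^2 + 2*x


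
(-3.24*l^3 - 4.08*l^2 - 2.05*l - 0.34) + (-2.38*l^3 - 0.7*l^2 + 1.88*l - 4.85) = -5.62*l^3 - 4.78*l^2 - 0.17*l - 5.19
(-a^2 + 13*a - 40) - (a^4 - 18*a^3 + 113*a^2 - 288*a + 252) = -a^4 + 18*a^3 - 114*a^2 + 301*a - 292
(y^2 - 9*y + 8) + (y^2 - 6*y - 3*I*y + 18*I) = 2*y^2 - 15*y - 3*I*y + 8 + 18*I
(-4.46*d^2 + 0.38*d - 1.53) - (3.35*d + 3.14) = -4.46*d^2 - 2.97*d - 4.67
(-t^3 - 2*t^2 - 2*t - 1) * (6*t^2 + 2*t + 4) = -6*t^5 - 14*t^4 - 20*t^3 - 18*t^2 - 10*t - 4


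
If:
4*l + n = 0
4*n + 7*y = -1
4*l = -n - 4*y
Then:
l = 1/16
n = -1/4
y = 0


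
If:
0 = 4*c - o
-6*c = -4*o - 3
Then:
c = -3/10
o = -6/5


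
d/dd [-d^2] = -2*d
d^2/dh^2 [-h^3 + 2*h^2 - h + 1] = 4 - 6*h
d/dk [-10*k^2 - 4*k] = -20*k - 4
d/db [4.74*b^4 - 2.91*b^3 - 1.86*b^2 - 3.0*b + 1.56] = 18.96*b^3 - 8.73*b^2 - 3.72*b - 3.0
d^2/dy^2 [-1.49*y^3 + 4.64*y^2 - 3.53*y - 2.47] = 9.28 - 8.94*y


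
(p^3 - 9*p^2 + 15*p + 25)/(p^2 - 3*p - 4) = (p^2 - 10*p + 25)/(p - 4)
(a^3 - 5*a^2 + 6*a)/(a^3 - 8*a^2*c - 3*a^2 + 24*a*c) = (a - 2)/(a - 8*c)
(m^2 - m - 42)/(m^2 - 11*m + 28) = (m + 6)/(m - 4)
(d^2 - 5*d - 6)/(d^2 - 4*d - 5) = (d - 6)/(d - 5)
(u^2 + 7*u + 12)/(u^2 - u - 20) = (u + 3)/(u - 5)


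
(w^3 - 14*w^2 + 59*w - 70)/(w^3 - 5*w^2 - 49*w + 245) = (w - 2)/(w + 7)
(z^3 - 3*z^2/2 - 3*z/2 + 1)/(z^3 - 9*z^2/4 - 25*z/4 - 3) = 2*(2*z^2 - 5*z + 2)/(4*z^2 - 13*z - 12)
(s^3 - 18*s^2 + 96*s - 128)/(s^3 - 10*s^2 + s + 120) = (s^2 - 10*s + 16)/(s^2 - 2*s - 15)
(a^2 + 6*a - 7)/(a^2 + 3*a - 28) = (a - 1)/(a - 4)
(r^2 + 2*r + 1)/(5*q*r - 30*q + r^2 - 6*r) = (r^2 + 2*r + 1)/(5*q*r - 30*q + r^2 - 6*r)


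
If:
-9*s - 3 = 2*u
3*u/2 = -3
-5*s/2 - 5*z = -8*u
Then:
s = 1/9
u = -2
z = -293/90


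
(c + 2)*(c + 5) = c^2 + 7*c + 10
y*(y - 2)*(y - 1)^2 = y^4 - 4*y^3 + 5*y^2 - 2*y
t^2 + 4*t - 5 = (t - 1)*(t + 5)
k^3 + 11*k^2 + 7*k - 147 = (k - 3)*(k + 7)^2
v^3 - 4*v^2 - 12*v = v*(v - 6)*(v + 2)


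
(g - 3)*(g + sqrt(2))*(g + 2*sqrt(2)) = g^3 - 3*g^2 + 3*sqrt(2)*g^2 - 9*sqrt(2)*g + 4*g - 12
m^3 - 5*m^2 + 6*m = m*(m - 3)*(m - 2)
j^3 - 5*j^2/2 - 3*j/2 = j*(j - 3)*(j + 1/2)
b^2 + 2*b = b*(b + 2)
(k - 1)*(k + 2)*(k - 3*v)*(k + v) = k^4 - 2*k^3*v + k^3 - 3*k^2*v^2 - 2*k^2*v - 2*k^2 - 3*k*v^2 + 4*k*v + 6*v^2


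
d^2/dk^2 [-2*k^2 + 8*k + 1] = -4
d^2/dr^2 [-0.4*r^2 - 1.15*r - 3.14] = -0.800000000000000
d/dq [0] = 0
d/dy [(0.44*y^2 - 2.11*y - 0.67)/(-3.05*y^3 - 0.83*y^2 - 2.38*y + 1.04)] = (1.342*y^4 - 12.871*y^3 - 8.929*y^2 - 0.197000000000001*y - 3.789)/(9.3025*y^6 + 5.063*y^5 + 15.2069*y^4 - 2.3932*y^3 + 3.938*y^2 - 4.9504*y + 1.0816)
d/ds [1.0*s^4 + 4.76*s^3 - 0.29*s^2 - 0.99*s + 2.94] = 4.0*s^3 + 14.28*s^2 - 0.58*s - 0.99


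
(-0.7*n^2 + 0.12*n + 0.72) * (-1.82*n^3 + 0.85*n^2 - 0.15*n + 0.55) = 1.274*n^5 - 0.8134*n^4 - 1.1034*n^3 + 0.209*n^2 - 0.042*n + 0.396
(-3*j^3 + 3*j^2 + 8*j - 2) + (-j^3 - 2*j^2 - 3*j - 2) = -4*j^3 + j^2 + 5*j - 4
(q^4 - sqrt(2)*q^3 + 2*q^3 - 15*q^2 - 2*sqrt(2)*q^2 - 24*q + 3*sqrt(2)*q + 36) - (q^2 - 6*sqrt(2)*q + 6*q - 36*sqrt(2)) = q^4 - sqrt(2)*q^3 + 2*q^3 - 16*q^2 - 2*sqrt(2)*q^2 - 30*q + 9*sqrt(2)*q + 36 + 36*sqrt(2)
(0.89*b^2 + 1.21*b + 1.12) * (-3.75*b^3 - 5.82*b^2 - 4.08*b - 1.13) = -3.3375*b^5 - 9.7173*b^4 - 14.8734*b^3 - 12.4609*b^2 - 5.9369*b - 1.2656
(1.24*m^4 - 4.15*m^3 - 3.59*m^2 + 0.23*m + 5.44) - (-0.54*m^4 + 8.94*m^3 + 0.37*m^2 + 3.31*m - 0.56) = 1.78*m^4 - 13.09*m^3 - 3.96*m^2 - 3.08*m + 6.0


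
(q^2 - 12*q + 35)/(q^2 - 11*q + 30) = (q - 7)/(q - 6)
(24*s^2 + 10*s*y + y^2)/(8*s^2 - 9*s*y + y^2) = (24*s^2 + 10*s*y + y^2)/(8*s^2 - 9*s*y + y^2)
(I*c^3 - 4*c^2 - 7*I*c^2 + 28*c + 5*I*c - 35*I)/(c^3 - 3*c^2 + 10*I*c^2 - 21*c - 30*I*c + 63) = (I*c^3 - c^2*(4 + 7*I) + c*(28 + 5*I) - 35*I)/(c^3 + c^2*(-3 + 10*I) - 3*c*(7 + 10*I) + 63)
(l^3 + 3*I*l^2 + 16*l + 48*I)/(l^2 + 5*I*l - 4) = (l^2 - I*l + 12)/(l + I)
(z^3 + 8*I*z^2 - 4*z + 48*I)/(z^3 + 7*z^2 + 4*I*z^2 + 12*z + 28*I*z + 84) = (z + 4*I)/(z + 7)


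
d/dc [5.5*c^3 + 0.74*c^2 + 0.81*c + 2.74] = 16.5*c^2 + 1.48*c + 0.81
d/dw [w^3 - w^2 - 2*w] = 3*w^2 - 2*w - 2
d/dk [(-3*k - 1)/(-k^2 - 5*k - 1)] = (3*k^2 + 15*k - (2*k + 5)*(3*k + 1) + 3)/(k^2 + 5*k + 1)^2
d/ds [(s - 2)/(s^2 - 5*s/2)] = 4*(-s^2 + 4*s - 5)/(s^2*(4*s^2 - 20*s + 25))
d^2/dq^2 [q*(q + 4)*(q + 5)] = 6*q + 18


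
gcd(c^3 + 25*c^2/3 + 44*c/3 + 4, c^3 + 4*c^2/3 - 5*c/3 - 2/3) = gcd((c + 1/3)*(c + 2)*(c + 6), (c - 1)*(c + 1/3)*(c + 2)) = c^2 + 7*c/3 + 2/3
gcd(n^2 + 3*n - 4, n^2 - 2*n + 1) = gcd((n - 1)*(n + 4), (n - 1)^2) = n - 1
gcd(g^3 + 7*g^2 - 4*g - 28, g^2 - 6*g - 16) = g + 2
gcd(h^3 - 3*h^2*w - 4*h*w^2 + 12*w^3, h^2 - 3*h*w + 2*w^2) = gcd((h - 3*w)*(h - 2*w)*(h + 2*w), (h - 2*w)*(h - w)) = -h + 2*w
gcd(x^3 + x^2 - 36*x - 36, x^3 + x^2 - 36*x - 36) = x^3 + x^2 - 36*x - 36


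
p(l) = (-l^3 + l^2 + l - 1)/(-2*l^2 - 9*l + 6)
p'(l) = (4*l + 9)*(-l^3 + l^2 + l - 1)/(-2*l^2 - 9*l + 6)^2 + (-3*l^2 + 2*l + 1)/(-2*l^2 - 9*l + 6) = (2*l^4 + 18*l^3 - 25*l^2 + 8*l - 3)/(4*l^4 + 36*l^3 + 57*l^2 - 108*l + 36)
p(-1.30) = 0.11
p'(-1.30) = -0.44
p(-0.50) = -0.11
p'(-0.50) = -0.15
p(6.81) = 1.78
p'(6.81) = 0.41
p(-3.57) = 4.25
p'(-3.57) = -5.28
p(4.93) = 1.05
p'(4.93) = 0.37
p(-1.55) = 0.24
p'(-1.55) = -0.57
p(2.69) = 0.32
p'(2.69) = 0.27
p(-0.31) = -0.14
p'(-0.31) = -0.11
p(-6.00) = -20.42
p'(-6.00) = -15.60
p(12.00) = 4.03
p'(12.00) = 0.45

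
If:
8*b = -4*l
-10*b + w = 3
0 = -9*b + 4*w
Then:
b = -12/31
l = 24/31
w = -27/31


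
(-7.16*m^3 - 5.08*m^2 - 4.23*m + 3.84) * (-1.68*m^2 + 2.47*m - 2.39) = 12.0288*m^5 - 9.1508*m^4 + 11.6712*m^3 - 4.7581*m^2 + 19.5945*m - 9.1776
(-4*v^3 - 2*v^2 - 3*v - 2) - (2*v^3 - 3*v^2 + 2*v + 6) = -6*v^3 + v^2 - 5*v - 8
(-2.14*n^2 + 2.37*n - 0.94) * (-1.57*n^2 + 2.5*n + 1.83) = 3.3598*n^4 - 9.0709*n^3 + 3.4846*n^2 + 1.9871*n - 1.7202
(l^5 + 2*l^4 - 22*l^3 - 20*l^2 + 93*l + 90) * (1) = l^5 + 2*l^4 - 22*l^3 - 20*l^2 + 93*l + 90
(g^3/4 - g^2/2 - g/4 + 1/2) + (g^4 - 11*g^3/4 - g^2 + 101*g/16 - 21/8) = g^4 - 5*g^3/2 - 3*g^2/2 + 97*g/16 - 17/8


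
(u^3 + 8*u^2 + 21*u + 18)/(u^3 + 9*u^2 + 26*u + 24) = (u + 3)/(u + 4)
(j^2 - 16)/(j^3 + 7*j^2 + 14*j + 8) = (j - 4)/(j^2 + 3*j + 2)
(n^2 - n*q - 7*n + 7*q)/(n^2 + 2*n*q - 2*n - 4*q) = (n^2 - n*q - 7*n + 7*q)/(n^2 + 2*n*q - 2*n - 4*q)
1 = 1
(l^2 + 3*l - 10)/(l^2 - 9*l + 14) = (l + 5)/(l - 7)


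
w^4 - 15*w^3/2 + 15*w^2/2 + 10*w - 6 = (w - 6)*(w - 2)*(w - 1/2)*(w + 1)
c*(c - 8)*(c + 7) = c^3 - c^2 - 56*c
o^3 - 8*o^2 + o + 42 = (o - 7)*(o - 3)*(o + 2)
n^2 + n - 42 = (n - 6)*(n + 7)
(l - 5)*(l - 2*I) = l^2 - 5*l - 2*I*l + 10*I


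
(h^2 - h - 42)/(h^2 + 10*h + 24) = (h - 7)/(h + 4)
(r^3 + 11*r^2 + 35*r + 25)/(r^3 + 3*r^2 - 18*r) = (r^3 + 11*r^2 + 35*r + 25)/(r*(r^2 + 3*r - 18))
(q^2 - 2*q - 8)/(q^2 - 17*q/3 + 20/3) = 3*(q + 2)/(3*q - 5)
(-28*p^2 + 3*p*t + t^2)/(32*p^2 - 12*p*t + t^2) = (-7*p - t)/(8*p - t)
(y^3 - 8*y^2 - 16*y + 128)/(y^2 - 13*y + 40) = (y^2 - 16)/(y - 5)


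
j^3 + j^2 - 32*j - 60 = (j - 6)*(j + 2)*(j + 5)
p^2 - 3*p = p*(p - 3)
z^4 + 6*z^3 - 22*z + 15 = (z - 1)^2*(z + 3)*(z + 5)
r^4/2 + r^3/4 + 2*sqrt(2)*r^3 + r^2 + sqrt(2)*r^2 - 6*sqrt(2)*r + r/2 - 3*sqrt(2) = (r/2 + sqrt(2))*(r + 1/2)*(r - sqrt(2))*(r + 3*sqrt(2))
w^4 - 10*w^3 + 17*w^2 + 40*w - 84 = (w - 7)*(w - 3)*(w - 2)*(w + 2)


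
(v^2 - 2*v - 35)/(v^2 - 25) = (v - 7)/(v - 5)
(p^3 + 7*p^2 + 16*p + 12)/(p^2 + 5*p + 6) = p + 2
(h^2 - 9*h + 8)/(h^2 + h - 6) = (h^2 - 9*h + 8)/(h^2 + h - 6)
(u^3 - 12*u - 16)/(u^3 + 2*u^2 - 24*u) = (u^2 + 4*u + 4)/(u*(u + 6))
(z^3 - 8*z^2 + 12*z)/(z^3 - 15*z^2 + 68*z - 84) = z/(z - 7)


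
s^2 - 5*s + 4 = (s - 4)*(s - 1)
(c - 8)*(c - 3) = c^2 - 11*c + 24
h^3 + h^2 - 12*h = h*(h - 3)*(h + 4)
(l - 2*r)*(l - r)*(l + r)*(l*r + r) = l^4*r - 2*l^3*r^2 + l^3*r - l^2*r^3 - 2*l^2*r^2 + 2*l*r^4 - l*r^3 + 2*r^4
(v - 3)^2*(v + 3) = v^3 - 3*v^2 - 9*v + 27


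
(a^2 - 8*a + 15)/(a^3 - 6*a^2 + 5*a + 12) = (a - 5)/(a^2 - 3*a - 4)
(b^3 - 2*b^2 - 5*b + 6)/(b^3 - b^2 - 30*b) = (-b^3 + 2*b^2 + 5*b - 6)/(b*(-b^2 + b + 30))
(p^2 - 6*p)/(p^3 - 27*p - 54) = p/(p^2 + 6*p + 9)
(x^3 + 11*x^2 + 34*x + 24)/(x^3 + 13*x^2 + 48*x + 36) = (x + 4)/(x + 6)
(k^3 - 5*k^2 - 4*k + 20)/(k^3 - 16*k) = (k^3 - 5*k^2 - 4*k + 20)/(k*(k^2 - 16))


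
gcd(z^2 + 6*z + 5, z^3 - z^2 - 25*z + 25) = z + 5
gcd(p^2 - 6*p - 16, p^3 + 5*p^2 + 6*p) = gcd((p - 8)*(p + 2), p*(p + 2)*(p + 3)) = p + 2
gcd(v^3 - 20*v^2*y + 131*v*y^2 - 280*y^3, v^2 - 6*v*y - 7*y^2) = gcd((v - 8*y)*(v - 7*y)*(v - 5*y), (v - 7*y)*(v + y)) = -v + 7*y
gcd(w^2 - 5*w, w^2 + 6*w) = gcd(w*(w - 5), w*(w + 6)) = w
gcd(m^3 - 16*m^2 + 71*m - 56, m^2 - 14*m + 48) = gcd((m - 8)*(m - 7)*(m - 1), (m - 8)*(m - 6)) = m - 8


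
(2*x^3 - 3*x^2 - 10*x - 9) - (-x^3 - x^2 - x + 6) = 3*x^3 - 2*x^2 - 9*x - 15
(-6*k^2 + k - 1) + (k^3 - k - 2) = k^3 - 6*k^2 - 3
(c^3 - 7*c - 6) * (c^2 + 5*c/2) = c^5 + 5*c^4/2 - 7*c^3 - 47*c^2/2 - 15*c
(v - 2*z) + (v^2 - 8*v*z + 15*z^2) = v^2 - 8*v*z + v + 15*z^2 - 2*z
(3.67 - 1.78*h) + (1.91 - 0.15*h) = 5.58 - 1.93*h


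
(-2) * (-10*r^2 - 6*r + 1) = 20*r^2 + 12*r - 2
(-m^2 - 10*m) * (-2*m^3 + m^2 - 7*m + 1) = 2*m^5 + 19*m^4 - 3*m^3 + 69*m^2 - 10*m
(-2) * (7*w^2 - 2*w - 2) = -14*w^2 + 4*w + 4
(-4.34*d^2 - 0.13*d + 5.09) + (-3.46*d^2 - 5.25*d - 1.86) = -7.8*d^2 - 5.38*d + 3.23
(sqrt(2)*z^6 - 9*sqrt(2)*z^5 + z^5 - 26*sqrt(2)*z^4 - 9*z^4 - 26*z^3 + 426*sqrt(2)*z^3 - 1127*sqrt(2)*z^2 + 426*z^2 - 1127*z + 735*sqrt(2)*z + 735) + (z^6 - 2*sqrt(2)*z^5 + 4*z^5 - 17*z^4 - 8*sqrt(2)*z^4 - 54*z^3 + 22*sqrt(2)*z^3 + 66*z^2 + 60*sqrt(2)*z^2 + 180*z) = z^6 + sqrt(2)*z^6 - 11*sqrt(2)*z^5 + 5*z^5 - 34*sqrt(2)*z^4 - 26*z^4 - 80*z^3 + 448*sqrt(2)*z^3 - 1067*sqrt(2)*z^2 + 492*z^2 - 947*z + 735*sqrt(2)*z + 735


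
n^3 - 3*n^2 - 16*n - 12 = (n - 6)*(n + 1)*(n + 2)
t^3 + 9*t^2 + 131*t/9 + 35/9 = (t + 1/3)*(t + 5/3)*(t + 7)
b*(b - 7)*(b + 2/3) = b^3 - 19*b^2/3 - 14*b/3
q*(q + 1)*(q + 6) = q^3 + 7*q^2 + 6*q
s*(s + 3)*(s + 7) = s^3 + 10*s^2 + 21*s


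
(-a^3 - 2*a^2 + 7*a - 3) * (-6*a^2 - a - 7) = 6*a^5 + 13*a^4 - 33*a^3 + 25*a^2 - 46*a + 21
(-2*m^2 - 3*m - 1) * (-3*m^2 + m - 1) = 6*m^4 + 7*m^3 + 2*m^2 + 2*m + 1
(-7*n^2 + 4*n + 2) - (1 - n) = -7*n^2 + 5*n + 1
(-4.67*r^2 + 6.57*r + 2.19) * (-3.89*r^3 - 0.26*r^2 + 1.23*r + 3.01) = 18.1663*r^5 - 24.3431*r^4 - 15.9714*r^3 - 6.545*r^2 + 22.4694*r + 6.5919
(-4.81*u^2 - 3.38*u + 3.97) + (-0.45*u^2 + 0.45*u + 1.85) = -5.26*u^2 - 2.93*u + 5.82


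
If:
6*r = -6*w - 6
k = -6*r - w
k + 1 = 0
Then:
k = -1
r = 2/5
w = -7/5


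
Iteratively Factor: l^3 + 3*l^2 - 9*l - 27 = (l + 3)*(l^2 - 9) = (l - 3)*(l + 3)*(l + 3)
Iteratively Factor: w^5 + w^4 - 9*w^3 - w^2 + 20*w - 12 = (w + 2)*(w^4 - w^3 - 7*w^2 + 13*w - 6) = (w + 2)*(w + 3)*(w^3 - 4*w^2 + 5*w - 2) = (w - 1)*(w + 2)*(w + 3)*(w^2 - 3*w + 2) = (w - 1)^2*(w + 2)*(w + 3)*(w - 2)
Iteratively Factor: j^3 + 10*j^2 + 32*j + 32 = (j + 4)*(j^2 + 6*j + 8) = (j + 4)^2*(j + 2)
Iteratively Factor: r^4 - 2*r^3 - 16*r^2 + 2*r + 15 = (r - 5)*(r^3 + 3*r^2 - r - 3) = (r - 5)*(r + 1)*(r^2 + 2*r - 3) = (r - 5)*(r + 1)*(r + 3)*(r - 1)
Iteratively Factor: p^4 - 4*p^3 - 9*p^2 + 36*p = (p - 4)*(p^3 - 9*p) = (p - 4)*(p - 3)*(p^2 + 3*p) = p*(p - 4)*(p - 3)*(p + 3)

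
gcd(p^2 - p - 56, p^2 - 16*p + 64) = p - 8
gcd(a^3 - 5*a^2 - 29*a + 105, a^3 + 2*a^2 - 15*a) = a^2 + 2*a - 15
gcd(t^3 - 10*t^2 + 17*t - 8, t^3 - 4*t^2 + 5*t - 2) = t^2 - 2*t + 1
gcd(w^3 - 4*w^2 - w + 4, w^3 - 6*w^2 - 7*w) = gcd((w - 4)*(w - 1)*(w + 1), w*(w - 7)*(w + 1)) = w + 1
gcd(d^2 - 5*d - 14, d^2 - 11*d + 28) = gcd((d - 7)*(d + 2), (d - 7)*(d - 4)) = d - 7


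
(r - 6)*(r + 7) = r^2 + r - 42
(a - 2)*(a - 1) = a^2 - 3*a + 2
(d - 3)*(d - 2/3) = d^2 - 11*d/3 + 2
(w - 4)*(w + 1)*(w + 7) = w^3 + 4*w^2 - 25*w - 28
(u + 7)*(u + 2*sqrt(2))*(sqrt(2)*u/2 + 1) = sqrt(2)*u^3/2 + 3*u^2 + 7*sqrt(2)*u^2/2 + 2*sqrt(2)*u + 21*u + 14*sqrt(2)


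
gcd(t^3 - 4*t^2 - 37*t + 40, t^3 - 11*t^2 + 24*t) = t - 8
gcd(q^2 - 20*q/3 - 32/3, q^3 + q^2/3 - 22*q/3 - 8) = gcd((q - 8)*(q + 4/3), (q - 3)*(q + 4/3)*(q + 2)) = q + 4/3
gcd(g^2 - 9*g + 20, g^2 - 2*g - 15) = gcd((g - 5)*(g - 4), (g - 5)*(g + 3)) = g - 5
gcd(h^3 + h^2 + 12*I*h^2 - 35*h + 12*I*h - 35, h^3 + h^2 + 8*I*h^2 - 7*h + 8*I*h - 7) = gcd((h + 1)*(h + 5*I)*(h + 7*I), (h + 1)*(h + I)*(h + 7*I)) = h^2 + h*(1 + 7*I) + 7*I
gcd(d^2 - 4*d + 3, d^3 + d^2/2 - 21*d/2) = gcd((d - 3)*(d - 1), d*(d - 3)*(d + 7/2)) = d - 3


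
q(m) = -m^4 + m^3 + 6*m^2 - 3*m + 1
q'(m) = -4*m^3 + 3*m^2 + 12*m - 3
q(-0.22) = 1.94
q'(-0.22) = -5.45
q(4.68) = -258.84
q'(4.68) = -291.15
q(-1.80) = 9.51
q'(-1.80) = 8.45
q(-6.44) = -1717.99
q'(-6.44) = 1112.50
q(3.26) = -23.31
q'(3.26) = -70.58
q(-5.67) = -1004.93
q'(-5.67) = 754.54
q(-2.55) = -11.20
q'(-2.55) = 52.23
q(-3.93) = -193.78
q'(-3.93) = 238.97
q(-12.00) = -21563.00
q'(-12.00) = 7197.00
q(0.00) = 1.00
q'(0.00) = -3.00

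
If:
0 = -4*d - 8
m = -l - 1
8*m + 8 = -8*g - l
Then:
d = -2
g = -7*m/8 - 7/8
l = -m - 1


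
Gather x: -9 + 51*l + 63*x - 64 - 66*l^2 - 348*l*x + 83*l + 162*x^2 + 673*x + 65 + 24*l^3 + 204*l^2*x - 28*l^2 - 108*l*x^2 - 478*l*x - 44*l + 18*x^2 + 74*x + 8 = 24*l^3 - 94*l^2 + 90*l + x^2*(180 - 108*l) + x*(204*l^2 - 826*l + 810)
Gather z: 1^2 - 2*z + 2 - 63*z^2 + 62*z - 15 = -63*z^2 + 60*z - 12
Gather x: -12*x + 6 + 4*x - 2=4 - 8*x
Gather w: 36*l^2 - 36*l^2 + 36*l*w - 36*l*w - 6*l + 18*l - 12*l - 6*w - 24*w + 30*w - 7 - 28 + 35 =0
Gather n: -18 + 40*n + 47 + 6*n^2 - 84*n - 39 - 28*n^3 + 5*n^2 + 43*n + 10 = -28*n^3 + 11*n^2 - n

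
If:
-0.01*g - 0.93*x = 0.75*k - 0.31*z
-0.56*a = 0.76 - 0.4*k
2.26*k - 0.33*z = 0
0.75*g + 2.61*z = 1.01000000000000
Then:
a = 0.104298356510746*z - 1.35714285714286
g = 1.34666666666667 - 3.48*z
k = 0.146017699115044*z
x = 0.252996479208298*z - 0.0144802867383513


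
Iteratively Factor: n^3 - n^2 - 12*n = (n + 3)*(n^2 - 4*n) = n*(n + 3)*(n - 4)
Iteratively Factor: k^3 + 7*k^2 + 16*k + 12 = (k + 2)*(k^2 + 5*k + 6) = (k + 2)^2*(k + 3)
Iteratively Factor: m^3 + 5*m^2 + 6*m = (m + 2)*(m^2 + 3*m) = (m + 2)*(m + 3)*(m)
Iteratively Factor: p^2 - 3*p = (p - 3)*(p)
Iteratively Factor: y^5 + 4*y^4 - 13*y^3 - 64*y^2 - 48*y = (y + 1)*(y^4 + 3*y^3 - 16*y^2 - 48*y) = (y + 1)*(y + 3)*(y^3 - 16*y) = (y - 4)*(y + 1)*(y + 3)*(y^2 + 4*y) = (y - 4)*(y + 1)*(y + 3)*(y + 4)*(y)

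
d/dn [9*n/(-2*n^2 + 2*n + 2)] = 9*(n^2 + 1)/(2*(n^4 - 2*n^3 - n^2 + 2*n + 1))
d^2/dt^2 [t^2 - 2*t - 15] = 2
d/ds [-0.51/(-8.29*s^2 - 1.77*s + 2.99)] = (-8.4558*s - 0.9027)/(8.29*s^2 + 1.77*s - 2.99)^2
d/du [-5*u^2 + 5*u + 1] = 5 - 10*u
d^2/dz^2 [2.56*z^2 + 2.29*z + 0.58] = 5.12000000000000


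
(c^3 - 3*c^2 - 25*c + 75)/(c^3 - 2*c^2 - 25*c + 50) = (c - 3)/(c - 2)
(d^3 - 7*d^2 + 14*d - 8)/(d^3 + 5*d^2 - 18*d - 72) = (d^2 - 3*d + 2)/(d^2 + 9*d + 18)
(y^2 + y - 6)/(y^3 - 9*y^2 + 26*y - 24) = (y + 3)/(y^2 - 7*y + 12)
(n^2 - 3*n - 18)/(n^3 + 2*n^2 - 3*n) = (n - 6)/(n*(n - 1))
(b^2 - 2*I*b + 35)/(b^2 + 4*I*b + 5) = (b - 7*I)/(b - I)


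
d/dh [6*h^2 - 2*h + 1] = 12*h - 2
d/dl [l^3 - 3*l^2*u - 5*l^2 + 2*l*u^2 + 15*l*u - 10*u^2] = 3*l^2 - 6*l*u - 10*l + 2*u^2 + 15*u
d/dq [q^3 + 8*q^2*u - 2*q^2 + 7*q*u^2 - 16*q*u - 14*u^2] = 3*q^2 + 16*q*u - 4*q + 7*u^2 - 16*u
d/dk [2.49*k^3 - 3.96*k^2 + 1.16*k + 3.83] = 7.47*k^2 - 7.92*k + 1.16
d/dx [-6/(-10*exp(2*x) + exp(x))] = 6*(1 - 20*exp(x))*exp(-x)/(10*exp(x) - 1)^2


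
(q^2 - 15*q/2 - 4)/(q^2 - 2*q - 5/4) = 2*(q - 8)/(2*q - 5)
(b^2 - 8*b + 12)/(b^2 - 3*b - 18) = (b - 2)/(b + 3)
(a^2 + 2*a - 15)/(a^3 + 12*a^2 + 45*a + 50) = (a - 3)/(a^2 + 7*a + 10)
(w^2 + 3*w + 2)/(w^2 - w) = (w^2 + 3*w + 2)/(w*(w - 1))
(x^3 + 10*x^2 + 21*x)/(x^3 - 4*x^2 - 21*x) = (x + 7)/(x - 7)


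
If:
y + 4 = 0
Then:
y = -4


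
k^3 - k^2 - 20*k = k*(k - 5)*(k + 4)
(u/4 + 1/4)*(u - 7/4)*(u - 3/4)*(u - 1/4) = u^4/4 - 7*u^3/16 - 13*u^2/64 + 103*u/256 - 21/256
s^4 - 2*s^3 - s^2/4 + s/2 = s*(s - 2)*(s - 1/2)*(s + 1/2)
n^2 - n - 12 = (n - 4)*(n + 3)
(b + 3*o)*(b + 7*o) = b^2 + 10*b*o + 21*o^2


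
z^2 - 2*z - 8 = (z - 4)*(z + 2)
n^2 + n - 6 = (n - 2)*(n + 3)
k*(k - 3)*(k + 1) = k^3 - 2*k^2 - 3*k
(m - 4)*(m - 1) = m^2 - 5*m + 4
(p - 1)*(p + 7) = p^2 + 6*p - 7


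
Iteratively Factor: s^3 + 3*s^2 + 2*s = (s + 2)*(s^2 + s) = (s + 1)*(s + 2)*(s)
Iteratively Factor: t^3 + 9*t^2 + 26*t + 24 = (t + 2)*(t^2 + 7*t + 12) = (t + 2)*(t + 3)*(t + 4)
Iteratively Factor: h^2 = (h)*(h)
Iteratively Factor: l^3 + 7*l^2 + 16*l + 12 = (l + 3)*(l^2 + 4*l + 4) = (l + 2)*(l + 3)*(l + 2)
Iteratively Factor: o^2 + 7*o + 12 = (o + 3)*(o + 4)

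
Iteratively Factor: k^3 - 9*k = (k - 3)*(k^2 + 3*k) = (k - 3)*(k + 3)*(k)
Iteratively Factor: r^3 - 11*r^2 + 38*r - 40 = (r - 5)*(r^2 - 6*r + 8) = (r - 5)*(r - 2)*(r - 4)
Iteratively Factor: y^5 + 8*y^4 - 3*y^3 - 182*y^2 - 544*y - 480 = (y - 5)*(y^4 + 13*y^3 + 62*y^2 + 128*y + 96) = (y - 5)*(y + 4)*(y^3 + 9*y^2 + 26*y + 24) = (y - 5)*(y + 2)*(y + 4)*(y^2 + 7*y + 12) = (y - 5)*(y + 2)*(y + 4)^2*(y + 3)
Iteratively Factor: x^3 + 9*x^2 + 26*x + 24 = (x + 4)*(x^2 + 5*x + 6) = (x + 2)*(x + 4)*(x + 3)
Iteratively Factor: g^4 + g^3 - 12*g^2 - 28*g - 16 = (g + 2)*(g^3 - g^2 - 10*g - 8) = (g - 4)*(g + 2)*(g^2 + 3*g + 2) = (g - 4)*(g + 1)*(g + 2)*(g + 2)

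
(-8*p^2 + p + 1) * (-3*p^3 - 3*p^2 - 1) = 24*p^5 + 21*p^4 - 6*p^3 + 5*p^2 - p - 1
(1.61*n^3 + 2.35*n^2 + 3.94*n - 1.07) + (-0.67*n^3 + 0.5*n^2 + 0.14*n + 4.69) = 0.94*n^3 + 2.85*n^2 + 4.08*n + 3.62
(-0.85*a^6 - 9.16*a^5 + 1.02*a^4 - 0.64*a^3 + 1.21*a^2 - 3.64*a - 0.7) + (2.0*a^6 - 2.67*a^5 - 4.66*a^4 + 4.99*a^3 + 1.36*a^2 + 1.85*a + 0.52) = 1.15*a^6 - 11.83*a^5 - 3.64*a^4 + 4.35*a^3 + 2.57*a^2 - 1.79*a - 0.18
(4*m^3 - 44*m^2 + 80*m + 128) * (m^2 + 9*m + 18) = 4*m^5 - 8*m^4 - 244*m^3 + 56*m^2 + 2592*m + 2304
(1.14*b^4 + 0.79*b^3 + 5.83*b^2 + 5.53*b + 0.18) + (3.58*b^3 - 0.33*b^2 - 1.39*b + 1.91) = 1.14*b^4 + 4.37*b^3 + 5.5*b^2 + 4.14*b + 2.09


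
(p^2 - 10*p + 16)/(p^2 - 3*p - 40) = (p - 2)/(p + 5)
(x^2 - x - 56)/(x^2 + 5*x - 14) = (x - 8)/(x - 2)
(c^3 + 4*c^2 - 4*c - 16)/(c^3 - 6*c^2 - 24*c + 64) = (c + 2)/(c - 8)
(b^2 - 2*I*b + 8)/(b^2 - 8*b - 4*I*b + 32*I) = (b + 2*I)/(b - 8)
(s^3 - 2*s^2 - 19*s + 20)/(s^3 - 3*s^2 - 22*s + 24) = (s - 5)/(s - 6)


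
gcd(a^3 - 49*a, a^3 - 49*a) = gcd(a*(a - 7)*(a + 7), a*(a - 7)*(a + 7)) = a^3 - 49*a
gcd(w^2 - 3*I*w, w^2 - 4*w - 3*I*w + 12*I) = w - 3*I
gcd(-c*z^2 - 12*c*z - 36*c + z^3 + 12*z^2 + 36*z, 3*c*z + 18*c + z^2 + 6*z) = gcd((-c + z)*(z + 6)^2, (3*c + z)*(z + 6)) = z + 6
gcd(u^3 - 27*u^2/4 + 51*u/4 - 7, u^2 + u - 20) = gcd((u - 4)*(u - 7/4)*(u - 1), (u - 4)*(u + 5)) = u - 4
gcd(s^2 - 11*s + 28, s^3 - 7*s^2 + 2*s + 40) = s - 4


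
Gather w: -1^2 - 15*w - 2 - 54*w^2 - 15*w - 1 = -54*w^2 - 30*w - 4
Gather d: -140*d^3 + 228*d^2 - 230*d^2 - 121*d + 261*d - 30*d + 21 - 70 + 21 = -140*d^3 - 2*d^2 + 110*d - 28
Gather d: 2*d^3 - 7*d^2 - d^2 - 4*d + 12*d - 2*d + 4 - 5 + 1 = 2*d^3 - 8*d^2 + 6*d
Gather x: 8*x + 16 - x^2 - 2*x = -x^2 + 6*x + 16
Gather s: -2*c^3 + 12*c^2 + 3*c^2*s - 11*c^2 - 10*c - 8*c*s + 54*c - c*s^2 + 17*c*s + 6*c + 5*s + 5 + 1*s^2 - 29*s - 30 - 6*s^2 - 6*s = -2*c^3 + c^2 + 50*c + s^2*(-c - 5) + s*(3*c^2 + 9*c - 30) - 25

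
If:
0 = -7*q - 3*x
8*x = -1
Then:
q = 3/56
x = -1/8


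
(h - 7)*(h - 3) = h^2 - 10*h + 21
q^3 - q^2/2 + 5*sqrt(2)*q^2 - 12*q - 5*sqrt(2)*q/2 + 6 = (q - 1/2)*(q - sqrt(2))*(q + 6*sqrt(2))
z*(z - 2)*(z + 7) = z^3 + 5*z^2 - 14*z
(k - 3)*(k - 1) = k^2 - 4*k + 3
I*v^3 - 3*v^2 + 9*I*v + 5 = (v - I)*(v + 5*I)*(I*v + 1)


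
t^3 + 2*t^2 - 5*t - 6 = (t - 2)*(t + 1)*(t + 3)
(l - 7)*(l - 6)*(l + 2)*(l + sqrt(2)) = l^4 - 11*l^3 + sqrt(2)*l^3 - 11*sqrt(2)*l^2 + 16*l^2 + 16*sqrt(2)*l + 84*l + 84*sqrt(2)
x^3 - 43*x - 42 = (x - 7)*(x + 1)*(x + 6)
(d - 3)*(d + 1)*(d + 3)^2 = d^4 + 4*d^3 - 6*d^2 - 36*d - 27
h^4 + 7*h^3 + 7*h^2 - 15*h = h*(h - 1)*(h + 3)*(h + 5)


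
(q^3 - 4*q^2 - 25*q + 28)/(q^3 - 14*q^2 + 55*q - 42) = (q + 4)/(q - 6)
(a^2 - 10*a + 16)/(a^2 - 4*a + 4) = (a - 8)/(a - 2)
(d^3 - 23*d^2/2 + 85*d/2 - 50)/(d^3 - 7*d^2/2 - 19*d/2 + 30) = (d - 5)/(d + 3)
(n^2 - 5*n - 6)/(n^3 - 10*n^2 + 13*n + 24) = (n - 6)/(n^2 - 11*n + 24)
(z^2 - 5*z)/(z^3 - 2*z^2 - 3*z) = (5 - z)/(-z^2 + 2*z + 3)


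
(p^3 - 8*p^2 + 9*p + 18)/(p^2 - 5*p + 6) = (p^2 - 5*p - 6)/(p - 2)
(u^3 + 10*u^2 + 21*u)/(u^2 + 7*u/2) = 2*(u^2 + 10*u + 21)/(2*u + 7)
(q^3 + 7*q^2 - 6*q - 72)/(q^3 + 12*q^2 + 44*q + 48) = (q - 3)/(q + 2)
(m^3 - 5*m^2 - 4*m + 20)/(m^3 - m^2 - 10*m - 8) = (m^2 - 7*m + 10)/(m^2 - 3*m - 4)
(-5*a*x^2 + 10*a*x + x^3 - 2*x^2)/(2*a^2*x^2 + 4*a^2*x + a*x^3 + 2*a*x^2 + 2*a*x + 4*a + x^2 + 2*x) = x*(-5*a*x + 10*a + x^2 - 2*x)/(2*a^2*x^2 + 4*a^2*x + a*x^3 + 2*a*x^2 + 2*a*x + 4*a + x^2 + 2*x)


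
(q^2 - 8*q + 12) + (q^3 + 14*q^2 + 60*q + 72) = q^3 + 15*q^2 + 52*q + 84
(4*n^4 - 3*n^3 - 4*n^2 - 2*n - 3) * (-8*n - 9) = -32*n^5 - 12*n^4 + 59*n^3 + 52*n^2 + 42*n + 27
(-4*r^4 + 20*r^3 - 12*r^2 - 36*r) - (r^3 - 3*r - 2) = -4*r^4 + 19*r^3 - 12*r^2 - 33*r + 2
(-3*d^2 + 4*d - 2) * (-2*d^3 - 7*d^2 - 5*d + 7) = 6*d^5 + 13*d^4 - 9*d^3 - 27*d^2 + 38*d - 14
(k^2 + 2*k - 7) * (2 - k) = -k^3 + 11*k - 14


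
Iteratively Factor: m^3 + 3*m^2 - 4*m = (m)*(m^2 + 3*m - 4) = m*(m + 4)*(m - 1)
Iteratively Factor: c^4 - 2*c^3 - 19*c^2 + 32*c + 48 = (c + 4)*(c^3 - 6*c^2 + 5*c + 12) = (c - 4)*(c + 4)*(c^2 - 2*c - 3) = (c - 4)*(c + 1)*(c + 4)*(c - 3)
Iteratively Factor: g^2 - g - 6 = (g - 3)*(g + 2)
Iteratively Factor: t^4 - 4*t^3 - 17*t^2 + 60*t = (t - 3)*(t^3 - t^2 - 20*t) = (t - 5)*(t - 3)*(t^2 + 4*t) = (t - 5)*(t - 3)*(t + 4)*(t)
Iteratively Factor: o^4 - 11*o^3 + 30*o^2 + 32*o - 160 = (o - 5)*(o^3 - 6*o^2 + 32) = (o - 5)*(o - 4)*(o^2 - 2*o - 8) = (o - 5)*(o - 4)^2*(o + 2)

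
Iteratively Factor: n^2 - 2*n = (n - 2)*(n)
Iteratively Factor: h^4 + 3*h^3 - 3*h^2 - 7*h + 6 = (h - 1)*(h^3 + 4*h^2 + h - 6) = (h - 1)^2*(h^2 + 5*h + 6) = (h - 1)^2*(h + 3)*(h + 2)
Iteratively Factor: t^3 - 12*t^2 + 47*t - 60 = (t - 5)*(t^2 - 7*t + 12) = (t - 5)*(t - 4)*(t - 3)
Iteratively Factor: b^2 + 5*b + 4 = (b + 1)*(b + 4)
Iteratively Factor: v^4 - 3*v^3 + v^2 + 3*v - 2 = (v - 1)*(v^3 - 2*v^2 - v + 2) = (v - 1)^2*(v^2 - v - 2) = (v - 2)*(v - 1)^2*(v + 1)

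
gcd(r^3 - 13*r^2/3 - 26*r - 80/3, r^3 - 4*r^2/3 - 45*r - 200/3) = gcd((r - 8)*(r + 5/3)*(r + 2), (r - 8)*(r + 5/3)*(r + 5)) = r^2 - 19*r/3 - 40/3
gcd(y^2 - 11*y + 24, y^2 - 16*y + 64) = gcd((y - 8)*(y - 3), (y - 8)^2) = y - 8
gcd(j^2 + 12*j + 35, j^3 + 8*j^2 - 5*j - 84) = j + 7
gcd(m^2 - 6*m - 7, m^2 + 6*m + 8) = 1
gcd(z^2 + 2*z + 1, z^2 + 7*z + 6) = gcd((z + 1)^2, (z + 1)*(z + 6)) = z + 1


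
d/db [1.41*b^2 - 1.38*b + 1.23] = 2.82*b - 1.38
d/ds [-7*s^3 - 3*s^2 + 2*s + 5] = -21*s^2 - 6*s + 2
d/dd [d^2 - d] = 2*d - 1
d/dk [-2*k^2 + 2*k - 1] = 2 - 4*k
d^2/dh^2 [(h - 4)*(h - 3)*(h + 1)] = 6*h - 12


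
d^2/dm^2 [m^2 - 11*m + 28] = 2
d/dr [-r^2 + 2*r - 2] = 2 - 2*r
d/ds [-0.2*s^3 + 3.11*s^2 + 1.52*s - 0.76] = -0.6*s^2 + 6.22*s + 1.52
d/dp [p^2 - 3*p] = 2*p - 3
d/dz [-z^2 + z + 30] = 1 - 2*z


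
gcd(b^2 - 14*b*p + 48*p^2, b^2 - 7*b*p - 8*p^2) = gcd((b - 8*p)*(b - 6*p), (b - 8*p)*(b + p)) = -b + 8*p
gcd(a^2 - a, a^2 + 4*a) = a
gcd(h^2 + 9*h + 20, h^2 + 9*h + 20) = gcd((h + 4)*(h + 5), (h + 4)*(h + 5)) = h^2 + 9*h + 20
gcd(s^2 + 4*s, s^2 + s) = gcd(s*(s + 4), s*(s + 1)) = s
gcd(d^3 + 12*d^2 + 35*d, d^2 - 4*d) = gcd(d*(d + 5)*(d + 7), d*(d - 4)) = d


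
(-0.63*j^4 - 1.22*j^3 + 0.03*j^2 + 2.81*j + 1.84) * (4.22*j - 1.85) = -2.6586*j^5 - 3.9829*j^4 + 2.3836*j^3 + 11.8027*j^2 + 2.5663*j - 3.404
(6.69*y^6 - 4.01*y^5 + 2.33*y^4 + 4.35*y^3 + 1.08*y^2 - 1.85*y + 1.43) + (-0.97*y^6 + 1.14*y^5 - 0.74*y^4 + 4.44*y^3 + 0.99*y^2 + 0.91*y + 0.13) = 5.72*y^6 - 2.87*y^5 + 1.59*y^4 + 8.79*y^3 + 2.07*y^2 - 0.94*y + 1.56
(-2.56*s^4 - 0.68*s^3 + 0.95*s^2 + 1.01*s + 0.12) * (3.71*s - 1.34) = -9.4976*s^5 + 0.9076*s^4 + 4.4357*s^3 + 2.4741*s^2 - 0.9082*s - 0.1608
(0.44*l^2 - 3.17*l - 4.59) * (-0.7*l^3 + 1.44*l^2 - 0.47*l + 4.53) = -0.308*l^5 + 2.8526*l^4 - 1.5586*l^3 - 3.1265*l^2 - 12.2028*l - 20.7927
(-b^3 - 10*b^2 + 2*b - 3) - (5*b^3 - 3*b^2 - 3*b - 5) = -6*b^3 - 7*b^2 + 5*b + 2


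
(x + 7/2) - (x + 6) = -5/2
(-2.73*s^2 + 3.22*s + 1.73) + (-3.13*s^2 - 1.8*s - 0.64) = -5.86*s^2 + 1.42*s + 1.09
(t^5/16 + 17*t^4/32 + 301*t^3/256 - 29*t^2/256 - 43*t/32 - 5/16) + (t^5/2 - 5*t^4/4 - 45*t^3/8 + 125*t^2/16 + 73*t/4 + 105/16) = 9*t^5/16 - 23*t^4/32 - 1139*t^3/256 + 1971*t^2/256 + 541*t/32 + 25/4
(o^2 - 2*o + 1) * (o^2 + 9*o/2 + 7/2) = o^4 + 5*o^3/2 - 9*o^2/2 - 5*o/2 + 7/2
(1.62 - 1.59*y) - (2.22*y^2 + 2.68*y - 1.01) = -2.22*y^2 - 4.27*y + 2.63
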